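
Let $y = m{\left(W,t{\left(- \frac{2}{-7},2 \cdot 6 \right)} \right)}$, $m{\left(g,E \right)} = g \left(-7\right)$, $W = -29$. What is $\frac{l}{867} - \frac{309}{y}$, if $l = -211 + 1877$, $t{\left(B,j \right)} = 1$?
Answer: $\frac{4135}{10353} \approx 0.3994$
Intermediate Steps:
$l = 1666$
$m{\left(g,E \right)} = - 7 g$
$y = 203$ ($y = \left(-7\right) \left(-29\right) = 203$)
$\frac{l}{867} - \frac{309}{y} = \frac{1666}{867} - \frac{309}{203} = 1666 \cdot \frac{1}{867} - \frac{309}{203} = \frac{98}{51} - \frac{309}{203} = \frac{4135}{10353}$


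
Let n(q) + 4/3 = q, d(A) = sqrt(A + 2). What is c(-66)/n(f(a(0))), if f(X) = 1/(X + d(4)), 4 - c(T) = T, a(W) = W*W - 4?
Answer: -2184/53 + 126*sqrt(6)/53 ≈ -35.384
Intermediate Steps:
a(W) = -4 + W**2 (a(W) = W**2 - 4 = -4 + W**2)
d(A) = sqrt(2 + A)
c(T) = 4 - T
f(X) = 1/(X + sqrt(6)) (f(X) = 1/(X + sqrt(2 + 4)) = 1/(X + sqrt(6)))
n(q) = -4/3 + q
c(-66)/n(f(a(0))) = (4 - 1*(-66))/(-4/3 + 1/((-4 + 0**2) + sqrt(6))) = (4 + 66)/(-4/3 + 1/((-4 + 0) + sqrt(6))) = 70/(-4/3 + 1/(-4 + sqrt(6)))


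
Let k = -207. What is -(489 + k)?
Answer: -282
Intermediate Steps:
-(489 + k) = -(489 - 207) = -1*282 = -282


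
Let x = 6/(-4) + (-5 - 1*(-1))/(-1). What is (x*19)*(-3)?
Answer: -285/2 ≈ -142.50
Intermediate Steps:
x = 5/2 (x = 6*(-1/4) + (-5 + 1)*(-1) = -3/2 - 4*(-1) = -3/2 + 4 = 5/2 ≈ 2.5000)
(x*19)*(-3) = ((5/2)*19)*(-3) = (95/2)*(-3) = -285/2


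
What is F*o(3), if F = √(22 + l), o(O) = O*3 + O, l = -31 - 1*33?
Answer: 12*I*√42 ≈ 77.769*I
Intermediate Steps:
l = -64 (l = -31 - 33 = -64)
o(O) = 4*O (o(O) = 3*O + O = 4*O)
F = I*√42 (F = √(22 - 64) = √(-42) = I*√42 ≈ 6.4807*I)
F*o(3) = (I*√42)*(4*3) = (I*√42)*12 = 12*I*√42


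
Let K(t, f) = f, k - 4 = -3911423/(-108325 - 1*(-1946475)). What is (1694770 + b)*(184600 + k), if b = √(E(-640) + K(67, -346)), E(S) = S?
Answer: 57507940838084429/183815 + 339325931177*I*√986/1838150 ≈ 3.1286e+11 + 5.7966e+6*I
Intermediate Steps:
k = 3441177/1838150 (k = 4 - 3911423/(-108325 - 1*(-1946475)) = 4 - 3911423/(-108325 + 1946475) = 4 - 3911423/1838150 = 3441177/1838150 ≈ 1.8721)
b = I*√986 (b = √(-640 - 346) = √(-986) = I*√986 ≈ 31.401*I)
(1694770 + b)*(184600 + k) = (1694770 + I*√986)*(184600 + 3441177/1838150) = (1694770 + I*√986)*(339325931177/1838150) = 57507940838084429/183815 + 339325931177*I*√986/1838150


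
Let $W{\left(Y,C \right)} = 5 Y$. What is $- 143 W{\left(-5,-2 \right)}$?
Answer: $3575$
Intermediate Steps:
$- 143 W{\left(-5,-2 \right)} = - 143 \cdot 5 \left(-5\right) = \left(-143\right) \left(-25\right) = 3575$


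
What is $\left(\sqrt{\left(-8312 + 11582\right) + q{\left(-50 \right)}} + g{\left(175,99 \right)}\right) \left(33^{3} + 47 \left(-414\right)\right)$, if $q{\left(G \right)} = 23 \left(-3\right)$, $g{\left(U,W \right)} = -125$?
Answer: $-2059875 + 16479 \sqrt{3201} \approx -1.1275 \cdot 10^{6}$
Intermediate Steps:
$q{\left(G \right)} = -69$
$\left(\sqrt{\left(-8312 + 11582\right) + q{\left(-50 \right)}} + g{\left(175,99 \right)}\right) \left(33^{3} + 47 \left(-414\right)\right) = \left(\sqrt{\left(-8312 + 11582\right) - 69} - 125\right) \left(33^{3} + 47 \left(-414\right)\right) = \left(\sqrt{3270 - 69} - 125\right) \left(35937 - 19458\right) = \left(\sqrt{3201} - 125\right) 16479 = \left(-125 + \sqrt{3201}\right) 16479 = -2059875 + 16479 \sqrt{3201}$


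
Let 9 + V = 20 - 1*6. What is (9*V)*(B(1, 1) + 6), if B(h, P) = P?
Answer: 315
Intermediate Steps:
V = 5 (V = -9 + (20 - 1*6) = -9 + (20 - 6) = -9 + 14 = 5)
(9*V)*(B(1, 1) + 6) = (9*5)*(1 + 6) = 45*7 = 315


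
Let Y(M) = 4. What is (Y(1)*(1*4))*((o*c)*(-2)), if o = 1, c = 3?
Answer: -96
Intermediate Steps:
(Y(1)*(1*4))*((o*c)*(-2)) = (4*(1*4))*((1*3)*(-2)) = (4*4)*(3*(-2)) = 16*(-6) = -96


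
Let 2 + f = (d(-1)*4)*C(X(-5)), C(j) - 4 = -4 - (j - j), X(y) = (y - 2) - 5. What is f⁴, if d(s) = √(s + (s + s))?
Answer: 16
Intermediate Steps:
X(y) = -7 + y (X(y) = (-2 + y) - 5 = -7 + y)
d(s) = √3*√s (d(s) = √(s + 2*s) = √(3*s) = √3*√s)
C(j) = 0 (C(j) = 4 + (-4 - (j - j)) = 4 + (-4 - 1*0) = 4 + (-4 + 0) = 4 - 4 = 0)
f = -2 (f = -2 + ((√3*√(-1))*4)*0 = -2 + ((√3*I)*4)*0 = -2 + ((I*√3)*4)*0 = -2 + (4*I*√3)*0 = -2 + 0 = -2)
f⁴ = (-2)⁴ = 16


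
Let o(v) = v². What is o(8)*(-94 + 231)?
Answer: 8768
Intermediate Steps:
o(8)*(-94 + 231) = 8²*(-94 + 231) = 64*137 = 8768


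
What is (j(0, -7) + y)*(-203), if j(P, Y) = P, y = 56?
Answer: -11368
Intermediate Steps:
(j(0, -7) + y)*(-203) = (0 + 56)*(-203) = 56*(-203) = -11368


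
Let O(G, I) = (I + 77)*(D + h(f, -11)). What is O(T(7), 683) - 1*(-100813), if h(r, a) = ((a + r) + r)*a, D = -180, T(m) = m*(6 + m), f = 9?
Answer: -94507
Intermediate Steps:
h(r, a) = a*(a + 2*r) (h(r, a) = (a + 2*r)*a = a*(a + 2*r))
O(G, I) = -19789 - 257*I (O(G, I) = (I + 77)*(-180 - 11*(-11 + 2*9)) = (77 + I)*(-180 - 11*(-11 + 18)) = (77 + I)*(-180 - 11*7) = (77 + I)*(-180 - 77) = (77 + I)*(-257) = -19789 - 257*I)
O(T(7), 683) - 1*(-100813) = (-19789 - 257*683) - 1*(-100813) = (-19789 - 175531) + 100813 = -195320 + 100813 = -94507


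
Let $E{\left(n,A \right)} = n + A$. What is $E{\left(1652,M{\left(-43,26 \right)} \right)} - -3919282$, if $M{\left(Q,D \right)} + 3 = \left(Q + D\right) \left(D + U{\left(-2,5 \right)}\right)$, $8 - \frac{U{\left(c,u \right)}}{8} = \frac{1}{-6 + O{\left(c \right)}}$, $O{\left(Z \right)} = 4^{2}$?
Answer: $\frac{19597073}{5} \approx 3.9194 \cdot 10^{6}$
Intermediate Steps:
$O{\left(Z \right)} = 16$
$U{\left(c,u \right)} = \frac{316}{5}$ ($U{\left(c,u \right)} = 64 - \frac{8}{-6 + 16} = 64 - \frac{8}{10} = 64 - \frac{4}{5} = \frac{316}{5}$)
$M{\left(Q,D \right)} = -3 + \left(\frac{316}{5} + D\right) \left(D + Q\right)$ ($M{\left(Q,D \right)} = -3 + \left(Q + D\right) \left(D + \frac{316}{5}\right) = -3 + \left(D + Q\right) \left(\frac{316}{5} + D\right) = -3 + \left(\frac{316}{5} + D\right) \left(D + Q\right)$)
$E{\left(n,A \right)} = A + n$
$E{\left(1652,M{\left(-43,26 \right)} \right)} - -3919282 = \left(\left(-3 + 26^{2} + \frac{316}{5} \cdot 26 + \frac{316}{5} \left(-43\right) + 26 \left(-43\right)\right) + 1652\right) - -3919282 = \left(\left(-3 + 676 + \frac{8216}{5} - \frac{13588}{5} - 1118\right) + 1652\right) + 3919282 = \left(- \frac{7597}{5} + 1652\right) + 3919282 = \frac{663}{5} + 3919282 = \frac{19597073}{5}$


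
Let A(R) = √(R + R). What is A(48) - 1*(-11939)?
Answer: 11939 + 4*√6 ≈ 11949.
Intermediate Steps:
A(R) = √2*√R (A(R) = √(2*R) = √2*√R)
A(48) - 1*(-11939) = √2*√48 - 1*(-11939) = √2*(4*√3) + 11939 = 4*√6 + 11939 = 11939 + 4*√6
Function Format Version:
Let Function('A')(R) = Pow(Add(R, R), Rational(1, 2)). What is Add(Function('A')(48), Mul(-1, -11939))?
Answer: Add(11939, Mul(4, Pow(6, Rational(1, 2)))) ≈ 11949.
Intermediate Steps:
Function('A')(R) = Mul(Pow(2, Rational(1, 2)), Pow(R, Rational(1, 2))) (Function('A')(R) = Pow(Mul(2, R), Rational(1, 2)) = Mul(Pow(2, Rational(1, 2)), Pow(R, Rational(1, 2))))
Add(Function('A')(48), Mul(-1, -11939)) = Add(Mul(Pow(2, Rational(1, 2)), Pow(48, Rational(1, 2))), Mul(-1, -11939)) = Add(Mul(Pow(2, Rational(1, 2)), Mul(4, Pow(3, Rational(1, 2)))), 11939) = Add(Mul(4, Pow(6, Rational(1, 2))), 11939) = Add(11939, Mul(4, Pow(6, Rational(1, 2))))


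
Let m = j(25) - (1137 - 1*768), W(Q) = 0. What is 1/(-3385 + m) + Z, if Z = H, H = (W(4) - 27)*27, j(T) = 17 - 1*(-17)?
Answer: -2711881/3720 ≈ -729.00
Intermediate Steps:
j(T) = 34 (j(T) = 17 + 17 = 34)
m = -335 (m = 34 - (1137 - 1*768) = 34 - (1137 - 768) = 34 - 1*369 = 34 - 369 = -335)
H = -729 (H = (0 - 27)*27 = -27*27 = -729)
Z = -729
1/(-3385 + m) + Z = 1/(-3385 - 335) - 729 = 1/(-3720) - 729 = -1/3720 - 729 = -2711881/3720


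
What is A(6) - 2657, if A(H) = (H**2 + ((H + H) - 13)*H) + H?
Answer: -2621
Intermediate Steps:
A(H) = H + H**2 + H*(-13 + 2*H) (A(H) = (H**2 + (2*H - 13)*H) + H = (H**2 + (-13 + 2*H)*H) + H = (H**2 + H*(-13 + 2*H)) + H = H + H**2 + H*(-13 + 2*H))
A(6) - 2657 = 3*6*(-4 + 6) - 2657 = 3*6*2 - 2657 = 36 - 2657 = -2621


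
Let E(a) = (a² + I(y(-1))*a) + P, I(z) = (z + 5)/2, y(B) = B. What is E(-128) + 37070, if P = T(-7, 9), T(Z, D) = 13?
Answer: 53211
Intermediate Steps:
I(z) = 5/2 + z/2 (I(z) = (5 + z)*(½) = 5/2 + z/2)
P = 13
E(a) = 13 + a² + 2*a (E(a) = (a² + (5/2 + (½)*(-1))*a) + 13 = (a² + (5/2 - ½)*a) + 13 = (a² + 2*a) + 13 = 13 + a² + 2*a)
E(-128) + 37070 = (13 + (-128)² + 2*(-128)) + 37070 = (13 + 16384 - 256) + 37070 = 16141 + 37070 = 53211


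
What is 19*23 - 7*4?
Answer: 409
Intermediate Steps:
19*23 - 7*4 = 437 - 28 = 409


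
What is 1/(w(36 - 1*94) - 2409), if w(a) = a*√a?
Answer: I/(-2409*I + 58*√58) ≈ -0.00040161 + 7.3639e-5*I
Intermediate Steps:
w(a) = a^(3/2)
1/(w(36 - 1*94) - 2409) = 1/((36 - 1*94)^(3/2) - 2409) = 1/((36 - 94)^(3/2) - 2409) = 1/((-58)^(3/2) - 2409) = 1/(-58*I*√58 - 2409) = 1/(-2409 - 58*I*√58)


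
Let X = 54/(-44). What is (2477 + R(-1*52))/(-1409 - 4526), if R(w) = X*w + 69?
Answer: -28708/65285 ≈ -0.43973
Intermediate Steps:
X = -27/22 (X = 54*(-1/44) = -27/22 ≈ -1.2273)
R(w) = 69 - 27*w/22 (R(w) = -27*w/22 + 69 = 69 - 27*w/22)
(2477 + R(-1*52))/(-1409 - 4526) = (2477 + (69 - (-27)*52/22))/(-1409 - 4526) = (2477 + (69 - 27/22*(-52)))/(-5935) = (2477 + (69 + 702/11))*(-1/5935) = (2477 + 1461/11)*(-1/5935) = (28708/11)*(-1/5935) = -28708/65285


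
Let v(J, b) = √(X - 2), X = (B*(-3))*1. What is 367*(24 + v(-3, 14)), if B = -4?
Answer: 8808 + 367*√10 ≈ 9968.6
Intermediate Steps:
X = 12 (X = -4*(-3)*1 = 12*1 = 12)
v(J, b) = √10 (v(J, b) = √(12 - 2) = √10)
367*(24 + v(-3, 14)) = 367*(24 + √10) = 8808 + 367*√10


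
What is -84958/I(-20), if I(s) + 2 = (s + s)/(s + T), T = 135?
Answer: 977017/27 ≈ 36186.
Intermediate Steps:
I(s) = -2 + 2*s/(135 + s) (I(s) = -2 + (s + s)/(s + 135) = -2 + (2*s)/(135 + s) = -2 + 2*s/(135 + s))
-84958/I(-20) = -84958/((-270/(135 - 20))) = -84958/((-270/115)) = -84958/((-270*1/115)) = -84958/(-54/23) = -84958*(-23/54) = 977017/27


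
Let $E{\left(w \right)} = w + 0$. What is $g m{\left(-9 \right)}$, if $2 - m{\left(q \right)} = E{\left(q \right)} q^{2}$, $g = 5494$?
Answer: $4016114$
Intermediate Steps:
$E{\left(w \right)} = w$
$m{\left(q \right)} = 2 - q^{3}$ ($m{\left(q \right)} = 2 - q q^{2} = 2 - q^{3}$)
$g m{\left(-9 \right)} = 5494 \left(2 - \left(-9\right)^{3}\right) = 5494 \left(2 - -729\right) = 5494 \left(2 + 729\right) = 5494 \cdot 731 = 4016114$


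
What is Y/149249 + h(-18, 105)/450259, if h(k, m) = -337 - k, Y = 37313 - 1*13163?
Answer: 10826144419/67200705491 ≈ 0.16110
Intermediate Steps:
Y = 24150 (Y = 37313 - 13163 = 24150)
Y/149249 + h(-18, 105)/450259 = 24150/149249 + (-337 - 1*(-18))/450259 = 24150*(1/149249) + (-337 + 18)*(1/450259) = 24150/149249 - 319*1/450259 = 24150/149249 - 319/450259 = 10826144419/67200705491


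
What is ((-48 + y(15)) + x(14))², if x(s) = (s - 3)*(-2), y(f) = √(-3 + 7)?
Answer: 4624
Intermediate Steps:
y(f) = 2 (y(f) = √4 = 2)
x(s) = 6 - 2*s (x(s) = (-3 + s)*(-2) = 6 - 2*s)
((-48 + y(15)) + x(14))² = ((-48 + 2) + (6 - 2*14))² = (-46 + (6 - 28))² = (-46 - 22)² = (-68)² = 4624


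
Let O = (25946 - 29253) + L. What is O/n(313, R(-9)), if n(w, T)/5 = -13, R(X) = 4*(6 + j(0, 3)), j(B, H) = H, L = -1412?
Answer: 363/5 ≈ 72.600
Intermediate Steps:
O = -4719 (O = (25946 - 29253) - 1412 = -3307 - 1412 = -4719)
R(X) = 36 (R(X) = 4*(6 + 3) = 4*9 = 36)
n(w, T) = -65 (n(w, T) = 5*(-13) = -65)
O/n(313, R(-9)) = -4719/(-65) = -4719*(-1/65) = 363/5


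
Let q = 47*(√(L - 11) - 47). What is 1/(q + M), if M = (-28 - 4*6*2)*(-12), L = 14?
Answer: -1297/1675582 - 47*√3/1675582 ≈ -0.00082264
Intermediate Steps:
q = -2209 + 47*√3 (q = 47*(√(14 - 11) - 47) = 47*(√3 - 47) = 47*(-47 + √3) = -2209 + 47*√3 ≈ -2127.6)
M = 912 (M = (-28 - 24*2)*(-12) = (-28 - 48)*(-12) = -76*(-12) = 912)
1/(q + M) = 1/((-2209 + 47*√3) + 912) = 1/(-1297 + 47*√3)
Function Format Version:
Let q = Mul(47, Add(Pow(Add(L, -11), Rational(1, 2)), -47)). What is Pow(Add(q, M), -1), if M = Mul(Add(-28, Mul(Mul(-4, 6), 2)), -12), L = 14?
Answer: Add(Rational(-1297, 1675582), Mul(Rational(-47, 1675582), Pow(3, Rational(1, 2)))) ≈ -0.00082264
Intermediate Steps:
q = Add(-2209, Mul(47, Pow(3, Rational(1, 2)))) (q = Mul(47, Add(Pow(Add(14, -11), Rational(1, 2)), -47)) = Mul(47, Add(Pow(3, Rational(1, 2)), -47)) = Mul(47, Add(-47, Pow(3, Rational(1, 2)))) = Add(-2209, Mul(47, Pow(3, Rational(1, 2)))) ≈ -2127.6)
M = 912 (M = Mul(Add(-28, Mul(-24, 2)), -12) = Mul(Add(-28, -48), -12) = Mul(-76, -12) = 912)
Pow(Add(q, M), -1) = Pow(Add(Add(-2209, Mul(47, Pow(3, Rational(1, 2)))), 912), -1) = Pow(Add(-1297, Mul(47, Pow(3, Rational(1, 2)))), -1)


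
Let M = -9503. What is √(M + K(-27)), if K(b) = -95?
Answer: I*√9598 ≈ 97.969*I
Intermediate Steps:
√(M + K(-27)) = √(-9503 - 95) = √(-9598) = I*√9598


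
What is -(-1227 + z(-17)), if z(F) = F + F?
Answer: 1261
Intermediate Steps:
z(F) = 2*F
-(-1227 + z(-17)) = -(-1227 + 2*(-17)) = -(-1227 - 34) = -1*(-1261) = 1261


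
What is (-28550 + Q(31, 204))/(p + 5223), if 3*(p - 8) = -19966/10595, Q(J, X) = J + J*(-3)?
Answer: -909432420/166247369 ≈ -5.4704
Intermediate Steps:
Q(J, X) = -2*J (Q(J, X) = J - 3*J = -2*J)
p = 234314/31785 (p = 8 + (-19966/10595)/3 = 8 + (-19966*1/10595)/3 = 8 + (1/3)*(-19966/10595) = 8 - 19966/31785 = 234314/31785 ≈ 7.3718)
(-28550 + Q(31, 204))/(p + 5223) = (-28550 - 2*31)/(234314/31785 + 5223) = (-28550 - 62)/(166247369/31785) = -28612*31785/166247369 = -909432420/166247369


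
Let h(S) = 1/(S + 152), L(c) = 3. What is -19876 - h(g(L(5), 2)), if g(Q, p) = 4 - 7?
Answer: -2961525/149 ≈ -19876.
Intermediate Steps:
g(Q, p) = -3
h(S) = 1/(152 + S)
-19876 - h(g(L(5), 2)) = -19876 - 1/(152 - 3) = -19876 - 1/149 = -2961525/149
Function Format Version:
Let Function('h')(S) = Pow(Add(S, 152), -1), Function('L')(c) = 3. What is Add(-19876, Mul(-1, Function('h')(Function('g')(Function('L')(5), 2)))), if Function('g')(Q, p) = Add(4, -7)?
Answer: Rational(-2961525, 149) ≈ -19876.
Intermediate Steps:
Function('g')(Q, p) = -3
Function('h')(S) = Pow(Add(152, S), -1)
Add(-19876, Mul(-1, Function('h')(Function('g')(Function('L')(5), 2)))) = Add(-19876, Mul(-1, Pow(Add(152, -3), -1))) = Add(-19876, Mul(-1, Pow(149, -1))) = Add(-19876, Mul(-1, Rational(1, 149))) = Add(-19876, Rational(-1, 149)) = Rational(-2961525, 149)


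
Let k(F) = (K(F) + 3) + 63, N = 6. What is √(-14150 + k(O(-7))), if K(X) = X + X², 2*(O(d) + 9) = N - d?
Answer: I*√56321/2 ≈ 118.66*I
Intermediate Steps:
O(d) = -6 - d/2 (O(d) = -9 + (6 - d)/2 = -9 + (3 - d/2) = -6 - d/2)
k(F) = 66 + F*(1 + F) (k(F) = (F*(1 + F) + 3) + 63 = (3 + F*(1 + F)) + 63 = 66 + F*(1 + F))
√(-14150 + k(O(-7))) = √(-14150 + (66 + (-6 - ½*(-7))*(1 + (-6 - ½*(-7))))) = √(-14150 + (66 + (-6 + 7/2)*(1 + (-6 + 7/2)))) = √(-14150 + (66 - 5*(1 - 5/2)/2)) = √(-14150 + (66 - 5/2*(-3/2))) = √(-14150 + (66 + 15/4)) = √(-14150 + 279/4) = √(-56321/4) = I*√56321/2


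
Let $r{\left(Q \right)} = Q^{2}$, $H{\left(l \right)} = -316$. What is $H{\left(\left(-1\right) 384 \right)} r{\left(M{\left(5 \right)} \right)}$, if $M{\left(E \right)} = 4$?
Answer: $-5056$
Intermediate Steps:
$H{\left(\left(-1\right) 384 \right)} r{\left(M{\left(5 \right)} \right)} = - 316 \cdot 4^{2} = \left(-316\right) 16 = -5056$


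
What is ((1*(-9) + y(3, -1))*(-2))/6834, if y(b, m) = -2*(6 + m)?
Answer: 19/3417 ≈ 0.0055604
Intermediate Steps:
y(b, m) = -12 - 2*m
((1*(-9) + y(3, -1))*(-2))/6834 = ((1*(-9) + (-12 - 2*(-1)))*(-2))/6834 = ((-9 + (-12 + 2))*(-2))*(1/6834) = ((-9 - 10)*(-2))*(1/6834) = -19*(-2)*(1/6834) = 38*(1/6834) = 19/3417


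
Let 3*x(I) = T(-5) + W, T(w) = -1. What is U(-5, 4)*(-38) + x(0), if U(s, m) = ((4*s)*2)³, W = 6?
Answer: 7296005/3 ≈ 2.4320e+6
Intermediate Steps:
U(s, m) = 512*s³ (U(s, m) = (8*s)³ = 512*s³)
x(I) = 5/3 (x(I) = (-1 + 6)/3 = (⅓)*5 = 5/3)
U(-5, 4)*(-38) + x(0) = (512*(-5)³)*(-38) + 5/3 = (512*(-125))*(-38) + 5/3 = -64000*(-38) + 5/3 = 2432000 + 5/3 = 7296005/3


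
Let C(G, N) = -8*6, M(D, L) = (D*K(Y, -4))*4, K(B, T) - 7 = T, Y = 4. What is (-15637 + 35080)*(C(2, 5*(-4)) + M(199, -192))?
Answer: 45496620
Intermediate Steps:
K(B, T) = 7 + T
M(D, L) = 12*D (M(D, L) = (D*(7 - 4))*4 = (D*3)*4 = (3*D)*4 = 12*D)
C(G, N) = -48
(-15637 + 35080)*(C(2, 5*(-4)) + M(199, -192)) = (-15637 + 35080)*(-48 + 12*199) = 19443*(-48 + 2388) = 19443*2340 = 45496620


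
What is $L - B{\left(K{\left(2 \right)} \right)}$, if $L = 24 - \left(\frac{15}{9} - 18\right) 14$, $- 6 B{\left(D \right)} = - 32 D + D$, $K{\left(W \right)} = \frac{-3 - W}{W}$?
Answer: $\frac{3187}{12} \approx 265.58$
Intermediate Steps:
$K{\left(W \right)} = \frac{-3 - W}{W}$
$B{\left(D \right)} = \frac{31 D}{6}$ ($B{\left(D \right)} = - \frac{- 32 D + D}{6} = - \frac{\left(-31\right) D}{6} = \frac{31 D}{6}$)
$L = \frac{758}{3}$ ($L = 24 - \left(15 \cdot \frac{1}{9} - 18\right) 14 = 24 - \left(\frac{5}{3} - 18\right) 14 = 24 - \left(- \frac{49}{3}\right) 14 = 24 - - \frac{686}{3} = 24 + \frac{686}{3} = \frac{758}{3} \approx 252.67$)
$L - B{\left(K{\left(2 \right)} \right)} = \frac{758}{3} - \frac{31 \frac{-3 - 2}{2}}{6} = \frac{758}{3} - \frac{31 \cdot \frac{1}{2} \left(-5\right)}{6} = \frac{758}{3} - \frac{31}{6} \left(- \frac{5}{2}\right) = \frac{758}{3} - - \frac{155}{12} = \frac{758}{3} + \frac{155}{12} = \frac{3187}{12}$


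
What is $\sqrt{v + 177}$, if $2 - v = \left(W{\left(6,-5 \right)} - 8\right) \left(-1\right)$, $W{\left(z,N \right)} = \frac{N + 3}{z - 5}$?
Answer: $13$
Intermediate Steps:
$W{\left(z,N \right)} = \frac{3 + N}{-5 + z}$
$v = -8$ ($v = 2 - \left(\frac{3 - 5}{-5 + 6} - 8\right) \left(-1\right) = 2 - \left(1^{-1} \left(-2\right) - 8\right) \left(-1\right) = 2 - \left(1 \left(-2\right) - 8\right) \left(-1\right) = 2 - \left(-2 - 8\right) \left(-1\right) = 2 - \left(-10\right) \left(-1\right) = 2 - 10 = -8$)
$\sqrt{v + 177} = \sqrt{-8 + 177} = \sqrt{169} = 13$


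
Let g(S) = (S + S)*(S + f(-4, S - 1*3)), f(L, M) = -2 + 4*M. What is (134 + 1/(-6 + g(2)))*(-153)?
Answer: -450891/22 ≈ -20495.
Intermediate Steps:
g(S) = 2*S*(-14 + 5*S) (g(S) = (S + S)*(S + (-2 + 4*(S - 1*3))) = (2*S)*(S + (-2 + 4*(S - 3))) = (2*S)*(S + (-2 + 4*(-3 + S))) = (2*S)*(S + (-2 + (-12 + 4*S))) = (2*S)*(S + (-14 + 4*S)) = (2*S)*(-14 + 5*S) = 2*S*(-14 + 5*S))
(134 + 1/(-6 + g(2)))*(-153) = (134 + 1/(-6 + 2*2*(-14 + 5*2)))*(-153) = (134 + 1/(-6 + 2*2*(-14 + 10)))*(-153) = (134 + 1/(-6 + 2*2*(-4)))*(-153) = (134 + 1/(-6 - 16))*(-153) = (134 + 1/(-22))*(-153) = (134 - 1/22)*(-153) = (2947/22)*(-153) = -450891/22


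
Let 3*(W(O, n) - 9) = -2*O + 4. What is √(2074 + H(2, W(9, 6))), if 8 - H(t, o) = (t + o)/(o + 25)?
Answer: √4030334/44 ≈ 45.627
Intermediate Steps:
W(O, n) = 31/3 - 2*O/3 (W(O, n) = 9 + (-2*O + 4)/3 = 9 + (4 - 2*O)/3 = 9 + (4/3 - 2*O/3) = 31/3 - 2*O/3)
H(t, o) = 8 - (o + t)/(25 + o) (H(t, o) = 8 - (t + o)/(o + 25) = 8 - (o + t)/(25 + o))
√(2074 + H(2, W(9, 6))) = √(2074 + (200 - 1*2 + 7*(31/3 - ⅔*9))/(25 + (31/3 - ⅔*9))) = √(2074 + (200 - 2 + 7*(31/3 - 6))/(25 + (31/3 - 6))) = √(2074 + (200 - 2 + 7*(13/3))/(25 + 13/3)) = √(2074 + (200 - 2 + 91/3)/(88/3)) = √(2074 + (3/88)*(685/3)) = √(2074 + 685/88) = √(183197/88) = √4030334/44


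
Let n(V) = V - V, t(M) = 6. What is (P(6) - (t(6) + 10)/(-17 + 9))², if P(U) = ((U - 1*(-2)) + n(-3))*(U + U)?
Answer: 9604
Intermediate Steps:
n(V) = 0
P(U) = 2*U*(2 + U) (P(U) = ((U - 1*(-2)) + 0)*(U + U) = ((U + 2) + 0)*(2*U) = ((2 + U) + 0)*(2*U) = (2 + U)*(2*U) = 2*U*(2 + U))
(P(6) - (t(6) + 10)/(-17 + 9))² = (2*6*(2 + 6) - (6 + 10)/(-17 + 9))² = (2*6*8 - 16/(-8))² = (96 - 16*(-1)/8)² = (96 - 1*(-2))² = (96 + 2)² = 98² = 9604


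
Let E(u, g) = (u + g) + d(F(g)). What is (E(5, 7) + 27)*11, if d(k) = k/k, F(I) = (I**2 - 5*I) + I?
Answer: 440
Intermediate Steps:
F(I) = I**2 - 4*I
d(k) = 1
E(u, g) = 1 + g + u (E(u, g) = (u + g) + 1 = (g + u) + 1 = 1 + g + u)
(E(5, 7) + 27)*11 = ((1 + 7 + 5) + 27)*11 = (13 + 27)*11 = 40*11 = 440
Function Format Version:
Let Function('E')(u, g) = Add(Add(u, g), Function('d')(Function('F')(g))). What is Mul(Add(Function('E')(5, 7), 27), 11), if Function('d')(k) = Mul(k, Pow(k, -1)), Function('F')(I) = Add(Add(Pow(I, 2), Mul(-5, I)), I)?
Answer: 440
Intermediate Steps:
Function('F')(I) = Add(Pow(I, 2), Mul(-4, I))
Function('d')(k) = 1
Function('E')(u, g) = Add(1, g, u) (Function('E')(u, g) = Add(Add(u, g), 1) = Add(Add(g, u), 1) = Add(1, g, u))
Mul(Add(Function('E')(5, 7), 27), 11) = Mul(Add(Add(1, 7, 5), 27), 11) = Mul(Add(13, 27), 11) = Mul(40, 11) = 440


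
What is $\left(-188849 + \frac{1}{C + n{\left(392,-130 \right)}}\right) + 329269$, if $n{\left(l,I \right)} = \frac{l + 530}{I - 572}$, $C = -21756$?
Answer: $\frac{1072361842789}{7636817} \approx 1.4042 \cdot 10^{5}$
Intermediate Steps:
$n{\left(l,I \right)} = \frac{530 + l}{-572 + I}$
$\left(-188849 + \frac{1}{C + n{\left(392,-130 \right)}}\right) + 329269 = \left(-188849 + \frac{1}{-21756 + \frac{530 + 392}{-572 - 130}}\right) + 329269 = \left(-188849 + \frac{1}{-21756 + \frac{1}{-702} \cdot 922}\right) + 329269 = \left(-188849 + \frac{1}{-21756 - \frac{461}{351}}\right) + 329269 = \left(-188849 + \frac{1}{- \frac{7636817}{351}}\right) + 329269 = \left(-188849 - \frac{351}{7636817}\right) + 329269 = - \frac{1442205253984}{7636817} + 329269 = \frac{1072361842789}{7636817}$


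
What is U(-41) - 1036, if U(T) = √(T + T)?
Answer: -1036 + I*√82 ≈ -1036.0 + 9.0554*I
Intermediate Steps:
U(T) = √2*√T (U(T) = √(2*T) = √2*√T)
U(-41) - 1036 = √2*√(-41) - 1036 = √2*(I*√41) - 1036 = I*√82 - 1036 = -1036 + I*√82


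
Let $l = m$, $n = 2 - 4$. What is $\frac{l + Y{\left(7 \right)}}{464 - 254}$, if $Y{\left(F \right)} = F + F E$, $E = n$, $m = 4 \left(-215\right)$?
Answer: $- \frac{289}{70} \approx -4.1286$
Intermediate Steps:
$n = -2$
$m = -860$
$E = -2$
$l = -860$
$Y{\left(F \right)} = - F$ ($Y{\left(F \right)} = F + F \left(-2\right) = F - 2 F = - F$)
$\frac{l + Y{\left(7 \right)}}{464 - 254} = \frac{-860 - 7}{464 - 254} = \frac{-860 - 7}{210} = \left(-867\right) \frac{1}{210} = - \frac{289}{70}$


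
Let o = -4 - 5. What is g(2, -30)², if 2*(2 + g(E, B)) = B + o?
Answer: 1849/4 ≈ 462.25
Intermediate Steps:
o = -9
g(E, B) = -13/2 + B/2 (g(E, B) = -2 + (B - 9)/2 = -2 + (-9 + B)/2 = -2 + (-9/2 + B/2) = -13/2 + B/2)
g(2, -30)² = (-13/2 + (½)*(-30))² = (-13/2 - 15)² = (-43/2)² = 1849/4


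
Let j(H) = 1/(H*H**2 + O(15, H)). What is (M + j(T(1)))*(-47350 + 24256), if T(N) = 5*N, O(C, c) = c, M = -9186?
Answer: 13789184913/65 ≈ 2.1214e+8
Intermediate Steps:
j(H) = 1/(H + H**3) (j(H) = 1/(H*H**2 + H) = 1/(H**3 + H) = 1/(H + H**3))
(M + j(T(1)))*(-47350 + 24256) = (-9186 + 1/(5*1 + (5*1)**3))*(-47350 + 24256) = (-9186 + 1/(5 + 5**3))*(-23094) = (-9186 + 1/(5 + 125))*(-23094) = (-9186 + 1/130)*(-23094) = -1194179/130*(-23094) = 13789184913/65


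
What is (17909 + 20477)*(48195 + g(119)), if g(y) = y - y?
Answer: 1850013270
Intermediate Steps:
g(y) = 0
(17909 + 20477)*(48195 + g(119)) = (17909 + 20477)*(48195 + 0) = 38386*48195 = 1850013270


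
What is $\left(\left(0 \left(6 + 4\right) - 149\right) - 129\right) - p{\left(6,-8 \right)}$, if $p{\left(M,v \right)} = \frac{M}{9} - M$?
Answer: $- \frac{818}{3} \approx -272.67$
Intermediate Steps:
$p{\left(M,v \right)} = - \frac{8 M}{9}$ ($p{\left(M,v \right)} = M \frac{1}{9} - M = \frac{M}{9} - M = - \frac{8 M}{9}$)
$\left(\left(0 \left(6 + 4\right) - 149\right) - 129\right) - p{\left(6,-8 \right)} = \left(\left(0 \left(6 + 4\right) - 149\right) - 129\right) - \left(- \frac{8}{9}\right) 6 = \left(\left(0 \cdot 10 - 149\right) - 129\right) - - \frac{16}{3} = \left(\left(0 - 149\right) - 129\right) + \frac{16}{3} = \left(-149 - 129\right) + \frac{16}{3} = -278 + \frac{16}{3} = - \frac{818}{3}$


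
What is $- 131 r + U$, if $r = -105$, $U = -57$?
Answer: $13698$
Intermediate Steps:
$- 131 r + U = \left(-131\right) \left(-105\right) - 57 = 13755 - 57 = 13698$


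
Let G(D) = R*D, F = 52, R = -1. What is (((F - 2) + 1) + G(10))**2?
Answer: 1681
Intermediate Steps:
G(D) = -D
(((F - 2) + 1) + G(10))**2 = (((52 - 2) + 1) - 1*10)**2 = ((50 + 1) - 10)**2 = (51 - 10)**2 = 41**2 = 1681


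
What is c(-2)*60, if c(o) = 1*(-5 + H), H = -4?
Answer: -540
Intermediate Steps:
c(o) = -9 (c(o) = 1*(-5 - 4) = 1*(-9) = -9)
c(-2)*60 = -9*60 = -540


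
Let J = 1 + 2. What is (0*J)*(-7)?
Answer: 0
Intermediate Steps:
J = 3
(0*J)*(-7) = (0*3)*(-7) = 0*(-7) = 0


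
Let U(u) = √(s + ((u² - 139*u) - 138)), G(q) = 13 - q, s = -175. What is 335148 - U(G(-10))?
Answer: 335148 - I*√2981 ≈ 3.3515e+5 - 54.599*I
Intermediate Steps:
U(u) = √(-313 + u² - 139*u) (U(u) = √(-175 + ((u² - 139*u) - 138)) = √(-175 + (-138 + u² - 139*u)) = √(-313 + u² - 139*u))
335148 - U(G(-10)) = 335148 - √(-313 + (13 - 1*(-10))² - 139*(13 - 1*(-10))) = 335148 - √(-313 + (13 + 10)² - 139*(13 + 10)) = 335148 - √(-313 + 23² - 139*23) = 335148 - √(-313 + 529 - 3197) = 335148 - √(-2981) = 335148 - I*√2981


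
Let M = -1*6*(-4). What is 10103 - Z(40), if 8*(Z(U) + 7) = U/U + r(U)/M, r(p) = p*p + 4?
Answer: 484873/48 ≈ 10102.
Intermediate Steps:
M = 24 (M = -6*(-4) = 24)
r(p) = 4 + p² (r(p) = p² + 4 = 4 + p²)
Z(U) = -329/48 + U²/192 (Z(U) = -7 + (U/U + (4 + U²)/24)/8 = -7 + (1 + (4 + U²)*(1/24))/8 = -7 + (1 + (⅙ + U²/24))/8 = -7 + (7/6 + U²/24)/8 = -7 + (7/48 + U²/192) = -329/48 + U²/192)
10103 - Z(40) = 10103 - (-329/48 + (1/192)*40²) = 10103 - (-329/48 + (1/192)*1600) = 10103 - (-329/48 + 25/3) = 10103 - 1*71/48 = 10103 - 71/48 = 484873/48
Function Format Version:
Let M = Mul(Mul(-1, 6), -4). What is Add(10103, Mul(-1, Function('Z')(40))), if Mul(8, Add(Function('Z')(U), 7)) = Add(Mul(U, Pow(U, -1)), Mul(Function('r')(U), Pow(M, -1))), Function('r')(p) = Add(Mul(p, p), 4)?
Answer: Rational(484873, 48) ≈ 10102.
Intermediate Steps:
M = 24 (M = Mul(-6, -4) = 24)
Function('r')(p) = Add(4, Pow(p, 2)) (Function('r')(p) = Add(Pow(p, 2), 4) = Add(4, Pow(p, 2)))
Function('Z')(U) = Add(Rational(-329, 48), Mul(Rational(1, 192), Pow(U, 2))) (Function('Z')(U) = Add(-7, Mul(Rational(1, 8), Add(Mul(U, Pow(U, -1)), Mul(Add(4, Pow(U, 2)), Pow(24, -1))))) = Add(-7, Mul(Rational(1, 8), Add(1, Mul(Add(4, Pow(U, 2)), Rational(1, 24))))) = Add(-7, Mul(Rational(1, 8), Add(1, Add(Rational(1, 6), Mul(Rational(1, 24), Pow(U, 2)))))) = Add(-7, Mul(Rational(1, 8), Add(Rational(7, 6), Mul(Rational(1, 24), Pow(U, 2))))) = Add(-7, Add(Rational(7, 48), Mul(Rational(1, 192), Pow(U, 2)))) = Add(Rational(-329, 48), Mul(Rational(1, 192), Pow(U, 2))))
Add(10103, Mul(-1, Function('Z')(40))) = Add(10103, Mul(-1, Add(Rational(-329, 48), Mul(Rational(1, 192), Pow(40, 2))))) = Add(10103, Mul(-1, Add(Rational(-329, 48), Mul(Rational(1, 192), 1600)))) = Add(10103, Mul(-1, Add(Rational(-329, 48), Rational(25, 3)))) = Add(10103, Mul(-1, Rational(71, 48))) = Add(10103, Rational(-71, 48)) = Rational(484873, 48)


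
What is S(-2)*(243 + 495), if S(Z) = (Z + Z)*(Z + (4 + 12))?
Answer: -41328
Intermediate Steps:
S(Z) = 2*Z*(16 + Z) (S(Z) = (2*Z)*(Z + 16) = (2*Z)*(16 + Z) = 2*Z*(16 + Z))
S(-2)*(243 + 495) = (2*(-2)*(16 - 2))*(243 + 495) = (2*(-2)*14)*738 = -56*738 = -41328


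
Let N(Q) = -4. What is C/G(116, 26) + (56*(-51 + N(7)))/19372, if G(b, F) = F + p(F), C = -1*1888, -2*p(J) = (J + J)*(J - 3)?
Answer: 2175786/692549 ≈ 3.1417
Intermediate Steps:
p(J) = -J*(-3 + J) (p(J) = -(J + J)*(J - 3)/2 = -2*J*(-3 + J)/2 = -J*(-3 + J))
C = -1888
G(b, F) = F + F*(3 - F)
C/G(116, 26) + (56*(-51 + N(7)))/19372 = -1888*1/(26*(4 - 1*26)) + (56*(-51 - 4))/19372 = -1888*1/(26*(4 - 26)) + (56*(-55))*(1/19372) = -1888/(26*(-22)) - 3080*1/19372 = -1888/(-572) - 770/4843 = -1888*(-1/572) - 770/4843 = 472/143 - 770/4843 = 2175786/692549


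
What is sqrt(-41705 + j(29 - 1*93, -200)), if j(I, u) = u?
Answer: 17*I*sqrt(145) ≈ 204.71*I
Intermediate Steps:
sqrt(-41705 + j(29 - 1*93, -200)) = sqrt(-41705 - 200) = sqrt(-41905) = 17*I*sqrt(145)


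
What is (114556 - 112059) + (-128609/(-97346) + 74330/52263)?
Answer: 12717679433353/5087593998 ≈ 2499.7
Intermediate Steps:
(114556 - 112059) + (-128609/(-97346) + 74330/52263) = 2497 + (-128609*(-1/97346) + 74330*(1/52263)) = 2497 + (128609/97346 + 74330/52263) = 2497 + 13957220347/5087593998 = 12717679433353/5087593998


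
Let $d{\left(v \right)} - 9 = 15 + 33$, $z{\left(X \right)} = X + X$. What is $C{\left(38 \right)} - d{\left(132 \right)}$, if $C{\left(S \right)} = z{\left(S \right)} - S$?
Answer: $-19$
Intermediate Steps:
$z{\left(X \right)} = 2 X$
$C{\left(S \right)} = S$ ($C{\left(S \right)} = 2 S - S = S$)
$d{\left(v \right)} = 57$ ($d{\left(v \right)} = 9 + \left(15 + 33\right) = 9 + 48 = 57$)
$C{\left(38 \right)} - d{\left(132 \right)} = 38 - 57 = -19$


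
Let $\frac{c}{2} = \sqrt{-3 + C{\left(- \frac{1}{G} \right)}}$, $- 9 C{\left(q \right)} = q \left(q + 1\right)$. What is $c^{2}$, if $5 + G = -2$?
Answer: $- \frac{5324}{441} \approx -12.073$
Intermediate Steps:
$G = -7$ ($G = -5 - 2 = -7$)
$C{\left(q \right)} = - \frac{q \left(1 + q\right)}{9}$ ($C{\left(q \right)} = - \frac{q \left(q + 1\right)}{9} = - \frac{q \left(1 + q\right)}{9}$)
$c = \frac{22 i \sqrt{11}}{21}$ ($c = 2 \sqrt{-3 - \frac{- \frac{1}{-7} \left(1 - \frac{1}{-7}\right)}{9}} = 2 \sqrt{-3 - \frac{\left(-1\right) \left(- \frac{1}{7}\right) \left(1 - - \frac{1}{7}\right)}{9}} = 2 \sqrt{-3 - \frac{1 + \frac{1}{7}}{63}} = 2 \sqrt{-3 - \frac{1}{63} \cdot \frac{8}{7}} = 2 \sqrt{-3 - \frac{8}{441}} = 2 \sqrt{- \frac{1331}{441}} = 2 \frac{11 i \sqrt{11}}{21} = \frac{22 i \sqrt{11}}{21} \approx 3.4746 i$)
$c^{2} = \left(\frac{22 i \sqrt{11}}{21}\right)^{2} = - \frac{5324}{441}$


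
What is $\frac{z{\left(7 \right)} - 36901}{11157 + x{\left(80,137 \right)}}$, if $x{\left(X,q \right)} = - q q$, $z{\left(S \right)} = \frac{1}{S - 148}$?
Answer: $\frac{2601521}{536646} \approx 4.8477$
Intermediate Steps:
$z{\left(S \right)} = \frac{1}{-148 + S}$
$x{\left(X,q \right)} = - q^{2}$
$\frac{z{\left(7 \right)} - 36901}{11157 + x{\left(80,137 \right)}} = \frac{\frac{1}{-148 + 7} - 36901}{11157 - 137^{2}} = \frac{\frac{1}{-141} - 36901}{11157 - 18769} = \frac{- \frac{1}{141} - 36901}{11157 - 18769} = - \frac{5203042}{141 \left(-7612\right)} = \left(- \frac{5203042}{141}\right) \left(- \frac{1}{7612}\right) = \frac{2601521}{536646}$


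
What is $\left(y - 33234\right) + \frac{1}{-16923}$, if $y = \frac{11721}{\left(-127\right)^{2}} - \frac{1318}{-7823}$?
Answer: $- \frac{70962522465334346}{2135296197141} \approx -33233.0$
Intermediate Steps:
$y = \frac{112951405}{126177167}$ ($y = \frac{11721}{16129} - - \frac{1318}{7823} = 11721 \cdot \frac{1}{16129} + \frac{1318}{7823} = \frac{11721}{16129} + \frac{1318}{7823} = \frac{112951405}{126177167} \approx 0.89518$)
$\left(y - 33234\right) + \frac{1}{-16923} = \left(\frac{112951405}{126177167} - 33234\right) + \frac{1}{-16923} = - \frac{4193259016673}{126177167} - \frac{1}{16923} = - \frac{70962522465334346}{2135296197141}$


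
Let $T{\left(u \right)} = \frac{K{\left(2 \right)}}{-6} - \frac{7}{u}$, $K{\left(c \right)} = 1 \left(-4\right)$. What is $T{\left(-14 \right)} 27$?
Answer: $\frac{63}{2} \approx 31.5$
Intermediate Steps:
$K{\left(c \right)} = -4$
$T{\left(u \right)} = \frac{2}{3} - \frac{7}{u}$ ($T{\left(u \right)} = - \frac{4}{-6} - \frac{7}{u} = \left(-4\right) \left(- \frac{1}{6}\right) - \frac{7}{u} = \frac{2}{3} - \frac{7}{u}$)
$T{\left(-14 \right)} 27 = \left(\frac{2}{3} - \frac{7}{-14}\right) 27 = \left(\frac{2}{3} - - \frac{1}{2}\right) 27 = \left(\frac{2}{3} + \frac{1}{2}\right) 27 = \frac{7}{6} \cdot 27 = \frac{63}{2}$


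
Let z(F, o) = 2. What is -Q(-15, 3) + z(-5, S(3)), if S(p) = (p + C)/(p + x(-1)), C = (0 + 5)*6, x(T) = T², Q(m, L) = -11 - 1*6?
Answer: 19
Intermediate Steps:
Q(m, L) = -17 (Q(m, L) = -11 - 6 = -17)
C = 30 (C = 5*6 = 30)
S(p) = (30 + p)/(1 + p) (S(p) = (p + 30)/(p + (-1)²) = (30 + p)/(p + 1) = (30 + p)/(1 + p))
-Q(-15, 3) + z(-5, S(3)) = -1*(-17) + 2 = 17 + 2 = 19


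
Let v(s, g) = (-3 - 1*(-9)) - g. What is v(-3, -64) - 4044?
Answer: -3974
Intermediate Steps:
v(s, g) = 6 - g (v(s, g) = (-3 + 9) - g = 6 - g)
v(-3, -64) - 4044 = (6 - 1*(-64)) - 4044 = (6 + 64) - 4044 = 70 - 4044 = -3974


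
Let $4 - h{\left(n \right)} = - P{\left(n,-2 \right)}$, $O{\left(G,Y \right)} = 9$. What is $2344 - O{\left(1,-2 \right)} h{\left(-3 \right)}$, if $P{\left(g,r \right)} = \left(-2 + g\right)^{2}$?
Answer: $2083$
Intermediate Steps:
$h{\left(n \right)} = 4 + \left(-2 + n\right)^{2}$ ($h{\left(n \right)} = 4 - - \left(-2 + n\right)^{2} = 4 + \left(-2 + n\right)^{2}$)
$2344 - O{\left(1,-2 \right)} h{\left(-3 \right)} = 2344 - 9 \left(4 + \left(-2 - 3\right)^{2}\right) = 2344 - 9 \left(4 + \left(-5\right)^{2}\right) = 2344 - 9 \left(4 + 25\right) = 2344 - 9 \cdot 29 = 2344 - 261 = 2083$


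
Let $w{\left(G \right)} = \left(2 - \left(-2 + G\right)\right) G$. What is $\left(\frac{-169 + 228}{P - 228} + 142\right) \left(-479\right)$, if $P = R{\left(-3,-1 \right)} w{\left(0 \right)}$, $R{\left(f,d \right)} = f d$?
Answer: $- \frac{15479843}{228} \approx -67894.0$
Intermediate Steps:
$R{\left(f,d \right)} = d f$
$w{\left(G \right)} = G \left(4 - G\right)$ ($w{\left(G \right)} = \left(4 - G\right) G = G \left(4 - G\right)$)
$P = 0$ ($P = \left(-1\right) \left(-3\right) 0 \left(4 - 0\right) = 3 \cdot 0 \left(4 + 0\right) = 3 \cdot 0 \cdot 4 = 3 \cdot 0 = 0$)
$\left(\frac{-169 + 228}{P - 228} + 142\right) \left(-479\right) = \left(\frac{-169 + 228}{0 - 228} + 142\right) \left(-479\right) = \left(\frac{59}{-228} + 142\right) \left(-479\right) = \left(59 \left(- \frac{1}{228}\right) + 142\right) \left(-479\right) = \left(- \frac{59}{228} + 142\right) \left(-479\right) = \frac{32317}{228} \left(-479\right) = - \frac{15479843}{228}$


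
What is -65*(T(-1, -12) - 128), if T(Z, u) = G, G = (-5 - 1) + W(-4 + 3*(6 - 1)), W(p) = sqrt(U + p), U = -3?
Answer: 8710 - 130*sqrt(2) ≈ 8526.2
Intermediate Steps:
W(p) = sqrt(-3 + p)
G = -6 + 2*sqrt(2) (G = (-5 - 1) + sqrt(-3 + (-4 + 3*(6 - 1))) = -6 + sqrt(-3 + (-4 + 3*5)) = -6 + sqrt(-3 + (-4 + 15)) = -6 + sqrt(-3 + 11) = -6 + sqrt(8) = -6 + 2*sqrt(2) ≈ -3.1716)
T(Z, u) = -6 + 2*sqrt(2)
-65*(T(-1, -12) - 128) = -65*((-6 + 2*sqrt(2)) - 128) = -65*(-134 + 2*sqrt(2)) = 8710 - 130*sqrt(2)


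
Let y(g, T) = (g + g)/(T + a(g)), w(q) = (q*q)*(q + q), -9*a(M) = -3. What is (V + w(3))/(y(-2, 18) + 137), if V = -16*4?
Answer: -550/7523 ≈ -0.073109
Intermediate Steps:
V = -64
a(M) = ⅓ (a(M) = -⅑*(-3) = ⅓)
w(q) = 2*q³ (w(q) = q²*(2*q) = 2*q³)
y(g, T) = 2*g/(⅓ + T) (y(g, T) = (g + g)/(T + ⅓) = (2*g)/(⅓ + T) = 2*g/(⅓ + T))
(V + w(3))/(y(-2, 18) + 137) = (-64 + 2*3³)/(6*(-2)/(1 + 3*18) + 137) = (-64 + 2*27)/(6*(-2)/(1 + 54) + 137) = (-64 + 54)/(6*(-2)/55 + 137) = -10/(6*(-2)*(1/55) + 137) = -10/(-12/55 + 137) = -10/7523/55 = -10*55/7523 = -550/7523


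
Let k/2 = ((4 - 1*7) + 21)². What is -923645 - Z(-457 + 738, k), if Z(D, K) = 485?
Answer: -924130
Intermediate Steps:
k = 648 (k = 2*((4 - 1*7) + 21)² = 2*((4 - 7) + 21)² = 2*(-3 + 21)² = 2*18² = 2*324 = 648)
-923645 - Z(-457 + 738, k) = -923645 - 1*485 = -923645 - 485 = -924130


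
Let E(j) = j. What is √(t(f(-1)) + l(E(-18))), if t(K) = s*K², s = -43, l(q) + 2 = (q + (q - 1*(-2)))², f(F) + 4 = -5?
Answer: I*√2329 ≈ 48.26*I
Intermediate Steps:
f(F) = -9 (f(F) = -4 - 5 = -9)
l(q) = -2 + (2 + 2*q)² (l(q) = -2 + (q + (q - 1*(-2)))² = -2 + (q + (q + 2))² = -2 + (q + (2 + q))² = -2 + (2 + 2*q)²)
t(K) = -43*K²
√(t(f(-1)) + l(E(-18))) = √(-43*(-9)² + (-2 + 4*(1 - 18)²)) = √(-43*81 + (-2 + 4*(-17)²)) = √(-3483 + (-2 + 4*289)) = √(-3483 + (-2 + 1156)) = √(-3483 + 1154) = √(-2329) = I*√2329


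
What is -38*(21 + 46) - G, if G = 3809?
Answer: -6355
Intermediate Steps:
-38*(21 + 46) - G = -38*(21 + 46) - 1*3809 = -38*67 - 3809 = -2546 - 3809 = -6355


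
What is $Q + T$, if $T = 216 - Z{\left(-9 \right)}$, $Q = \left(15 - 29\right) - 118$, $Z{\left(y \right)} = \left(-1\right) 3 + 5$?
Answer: $82$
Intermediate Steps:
$Z{\left(y \right)} = 2$ ($Z{\left(y \right)} = -3 + 5 = 2$)
$Q = -132$ ($Q = -14 - 118 = -132$)
$T = 214$ ($T = 216 - 2 = 214$)
$Q + T = -132 + 214 = 82$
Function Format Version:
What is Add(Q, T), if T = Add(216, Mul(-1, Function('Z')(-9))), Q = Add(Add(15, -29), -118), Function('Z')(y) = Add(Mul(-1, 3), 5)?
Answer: 82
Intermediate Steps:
Function('Z')(y) = 2 (Function('Z')(y) = Add(-3, 5) = 2)
Q = -132 (Q = Add(-14, -118) = -132)
T = 214 (T = Add(216, Mul(-1, 2)) = Add(216, -2) = 214)
Add(Q, T) = Add(-132, 214) = 82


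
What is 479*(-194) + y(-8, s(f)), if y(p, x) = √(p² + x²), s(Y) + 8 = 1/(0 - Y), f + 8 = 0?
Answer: -92926 + √8065/8 ≈ -92915.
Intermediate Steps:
f = -8 (f = -8 + 0 = -8)
s(Y) = -8 - 1/Y (s(Y) = -8 + 1/(0 - Y) = -8 + 1/(-Y) = -8 - 1/Y)
479*(-194) + y(-8, s(f)) = 479*(-194) + √((-8)² + (-8 - 1/(-8))²) = -92926 + √(64 + (-8 - 1*(-⅛))²) = -92926 + √(64 + (-8 + ⅛)²) = -92926 + √(64 + (-63/8)²) = -92926 + √(64 + 3969/64) = -92926 + √(8065/64) = -92926 + √8065/8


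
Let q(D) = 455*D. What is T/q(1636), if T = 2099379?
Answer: 2099379/744380 ≈ 2.8203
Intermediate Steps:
T/q(1636) = 2099379/((455*1636)) = 2099379/744380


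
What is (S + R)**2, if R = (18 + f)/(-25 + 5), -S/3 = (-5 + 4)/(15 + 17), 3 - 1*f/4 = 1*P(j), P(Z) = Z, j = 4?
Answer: 9409/25600 ≈ 0.36754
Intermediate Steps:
f = -4 (f = 12 - 4*4 = 12 - 16 = -4)
S = 3/32 (S = -3*(-5 + 4)/(15 + 17) = -(-3)/32 = -3*(-1/32) = 3/32 ≈ 0.093750)
R = -7/10 (R = (18 - 4)/(-25 + 5) = 14/(-20) = 14*(-1/20) = -7/10 ≈ -0.70000)
(S + R)**2 = (3/32 - 7/10)**2 = (-97/160)**2 = 9409/25600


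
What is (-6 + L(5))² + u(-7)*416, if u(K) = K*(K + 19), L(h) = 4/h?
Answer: -872924/25 ≈ -34917.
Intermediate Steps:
u(K) = K*(19 + K)
(-6 + L(5))² + u(-7)*416 = (-6 + 4/5)² - 7*(19 - 7)*416 = (-6 + 4*(⅕))² - 7*12*416 = (-6 + ⅘)² - 84*416 = (-26/5)² - 34944 = 676/25 - 34944 = -872924/25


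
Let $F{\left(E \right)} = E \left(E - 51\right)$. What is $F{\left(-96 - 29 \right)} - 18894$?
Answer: $3106$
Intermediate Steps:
$F{\left(E \right)} = E \left(-51 + E\right)$
$F{\left(-96 - 29 \right)} - 18894 = \left(-96 - 29\right) \left(-51 - 125\right) - 18894 = - 125 \left(-51 - 125\right) - 18894 = \left(-125\right) \left(-176\right) - 18894 = 22000 - 18894 = 3106$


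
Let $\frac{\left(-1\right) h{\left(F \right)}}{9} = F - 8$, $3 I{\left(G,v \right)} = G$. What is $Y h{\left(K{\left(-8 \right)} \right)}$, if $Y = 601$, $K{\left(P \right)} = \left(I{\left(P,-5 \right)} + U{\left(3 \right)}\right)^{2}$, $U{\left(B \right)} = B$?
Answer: $42671$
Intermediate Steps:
$I{\left(G,v \right)} = \frac{G}{3}$
$K{\left(P \right)} = \left(3 + \frac{P}{3}\right)^{2}$ ($K{\left(P \right)} = \left(\frac{P}{3} + 3\right)^{2} = \left(3 + \frac{P}{3}\right)^{2}$)
$h{\left(F \right)} = 72 - 9 F$ ($h{\left(F \right)} = - 9 \left(F - 8\right) = - 9 \left(-8 + F\right) = 72 - 9 F$)
$Y h{\left(K{\left(-8 \right)} \right)} = 601 \left(72 - 9 \frac{\left(9 - 8\right)^{2}}{9}\right) = 601 \left(72 - 9 \frac{1^{2}}{9}\right) = 601 \left(72 - 9 \cdot \frac{1}{9} \cdot 1\right) = 601 \left(72 - 1\right) = 601 \cdot 71 = 42671$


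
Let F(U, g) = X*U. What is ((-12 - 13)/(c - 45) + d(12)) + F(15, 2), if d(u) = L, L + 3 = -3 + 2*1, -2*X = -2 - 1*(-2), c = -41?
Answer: -319/86 ≈ -3.7093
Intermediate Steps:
X = 0 (X = -(-2 - 1*(-2))/2 = -(-2 + 2)/2 = -½*0 = 0)
L = -4 (L = -3 + (-3 + 2*1) = -3 + (-3 + 2) = -3 - 1 = -4)
F(U, g) = 0 (F(U, g) = 0*U = 0)
d(u) = -4
((-12 - 13)/(c - 45) + d(12)) + F(15, 2) = ((-12 - 13)/(-41 - 45) - 4) + 0 = (-25/(-86) - 4) + 0 = (-25*(-1/86) - 4) + 0 = (25/86 - 4) + 0 = -319/86 + 0 = -319/86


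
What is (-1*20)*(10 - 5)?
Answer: -100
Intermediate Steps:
(-1*20)*(10 - 5) = -20*5 = -100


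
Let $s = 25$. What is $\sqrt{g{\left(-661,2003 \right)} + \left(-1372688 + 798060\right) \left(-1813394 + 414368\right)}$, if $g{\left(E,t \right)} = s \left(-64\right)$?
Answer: $2 \sqrt{200979877682} \approx 8.9662 \cdot 10^{5}$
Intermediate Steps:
$g{\left(E,t \right)} = -1600$ ($g{\left(E,t \right)} = 25 \left(-64\right) = -1600$)
$\sqrt{g{\left(-661,2003 \right)} + \left(-1372688 + 798060\right) \left(-1813394 + 414368\right)} = \sqrt{-1600 + \left(-1372688 + 798060\right) \left(-1813394 + 414368\right)} = \sqrt{-1600 - -803919512328} = \sqrt{-1600 + 803919512328} = \sqrt{803919510728} = 2 \sqrt{200979877682}$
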